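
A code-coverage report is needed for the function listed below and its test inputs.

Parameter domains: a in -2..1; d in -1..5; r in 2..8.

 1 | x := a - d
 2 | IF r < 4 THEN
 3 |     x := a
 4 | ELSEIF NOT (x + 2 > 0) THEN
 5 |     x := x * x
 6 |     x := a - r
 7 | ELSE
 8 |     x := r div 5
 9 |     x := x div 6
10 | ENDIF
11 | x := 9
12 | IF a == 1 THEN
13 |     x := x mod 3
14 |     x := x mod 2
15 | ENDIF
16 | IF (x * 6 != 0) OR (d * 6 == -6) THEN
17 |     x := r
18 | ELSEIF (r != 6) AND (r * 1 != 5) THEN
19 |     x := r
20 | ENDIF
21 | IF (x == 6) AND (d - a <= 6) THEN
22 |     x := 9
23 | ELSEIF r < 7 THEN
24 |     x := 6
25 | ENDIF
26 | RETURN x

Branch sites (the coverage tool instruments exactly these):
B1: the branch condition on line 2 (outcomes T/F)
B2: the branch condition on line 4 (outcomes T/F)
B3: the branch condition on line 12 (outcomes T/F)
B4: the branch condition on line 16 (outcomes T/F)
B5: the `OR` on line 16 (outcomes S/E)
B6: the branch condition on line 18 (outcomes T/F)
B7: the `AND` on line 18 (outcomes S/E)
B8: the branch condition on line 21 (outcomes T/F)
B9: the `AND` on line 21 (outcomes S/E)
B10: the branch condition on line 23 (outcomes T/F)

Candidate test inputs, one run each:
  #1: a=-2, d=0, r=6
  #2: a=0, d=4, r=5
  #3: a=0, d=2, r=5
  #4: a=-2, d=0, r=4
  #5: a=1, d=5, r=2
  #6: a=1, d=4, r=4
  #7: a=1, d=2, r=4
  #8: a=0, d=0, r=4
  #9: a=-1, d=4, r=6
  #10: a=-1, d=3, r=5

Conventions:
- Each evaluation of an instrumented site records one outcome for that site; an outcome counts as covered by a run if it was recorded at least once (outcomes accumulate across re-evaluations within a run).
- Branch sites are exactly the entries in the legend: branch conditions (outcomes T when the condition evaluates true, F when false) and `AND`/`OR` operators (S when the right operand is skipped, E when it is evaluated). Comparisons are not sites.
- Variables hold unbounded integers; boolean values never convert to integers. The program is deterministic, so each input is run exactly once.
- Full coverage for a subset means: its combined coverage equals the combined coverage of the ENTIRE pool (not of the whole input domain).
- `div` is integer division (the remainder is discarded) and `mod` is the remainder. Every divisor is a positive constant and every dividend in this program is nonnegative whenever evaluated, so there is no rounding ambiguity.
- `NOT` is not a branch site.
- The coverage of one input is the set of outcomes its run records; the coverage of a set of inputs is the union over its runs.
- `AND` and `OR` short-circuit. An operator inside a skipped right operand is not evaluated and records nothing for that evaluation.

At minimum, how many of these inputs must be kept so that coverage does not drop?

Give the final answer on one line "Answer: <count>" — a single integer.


test 1 (a=-2, d=0, r=6) fires B1->F, B2->T, B3->F, B5->S, B4->T, B9->E, B8->T; hits B1=F, B2=T, B3=F, B4=T, B5=S, B8=T, B9=E
test 2 (a=0, d=4, r=5) fires B1->F, B2->T, B3->F, B5->S, B4->T, B9->S, B8->F, B10->T; hits B1=F, B2=T, B3=F, B4=T, B5=S, B8=F, B9=S, B10=T
test 3 (a=0, d=2, r=5) fires B1->F, B2->T, B3->F, B5->S, B4->T, B9->S, B8->F, B10->T; hits B1=F, B2=T, B3=F, B4=T, B5=S, B8=F, B9=S, B10=T
test 4 (a=-2, d=0, r=4) fires B1->F, B2->T, B3->F, B5->S, B4->T, B9->S, B8->F, B10->T; hits B1=F, B2=T, B3=F, B4=T, B5=S, B8=F, B9=S, B10=T
test 5 (a=1, d=5, r=2) fires B1->T, B3->T, B5->E, B4->F, B7->E, B6->T, B9->S, B8->F, B10->T; hits B1=T, B3=T, B4=F, B5=E, B6=T, B7=E, B8=F, B9=S, B10=T
test 6 (a=1, d=4, r=4) fires B1->F, B2->T, B3->T, B5->E, B4->F, B7->E, B6->T, B9->S, B8->F, B10->T; hits B1=F, B2=T, B3=T, B4=F, B5=E, B6=T, B7=E, B8=F, B9=S, B10=T
test 7 (a=1, d=2, r=4) fires B1->F, B2->F, B3->T, B5->E, B4->F, B7->E, B6->T, B9->S, B8->F, B10->T; hits B1=F, B2=F, B3=T, B4=F, B5=E, B6=T, B7=E, B8=F, B9=S, B10=T
test 8 (a=0, d=0, r=4) fires B1->F, B2->F, B3->F, B5->S, B4->T, B9->S, B8->F, B10->T; hits B1=F, B2=F, B3=F, B4=T, B5=S, B8=F, B9=S, B10=T
test 9 (a=-1, d=4, r=6) fires B1->F, B2->T, B3->F, B5->S, B4->T, B9->E, B8->T; hits B1=F, B2=T, B3=F, B4=T, B5=S, B8=T, B9=E
test 10 (a=-1, d=3, r=5) fires B1->F, B2->T, B3->F, B5->S, B4->T, B9->S, B8->F, B10->T; hits B1=F, B2=T, B3=F, B4=T, B5=S, B8=F, B9=S, B10=T
union over all inputs: B1=T, B1=F, B2=T, B2=F, B3=T, B3=F, B4=T, B4=F, B5=S, B5=E, B6=T, B7=E, B8=T, B8=F, B9=S, B9=E, B10=T (17 outcomes)
every size-1 subset falls short of the 17 outcomes (best: 10/17)
every size-2 subset falls short of the 17 outcomes (best: 16/17)
inputs {1, 5, 7} (size 3) cover everything; no size-3 subset with a lexicographically smaller index list covers all 17
Answer: 3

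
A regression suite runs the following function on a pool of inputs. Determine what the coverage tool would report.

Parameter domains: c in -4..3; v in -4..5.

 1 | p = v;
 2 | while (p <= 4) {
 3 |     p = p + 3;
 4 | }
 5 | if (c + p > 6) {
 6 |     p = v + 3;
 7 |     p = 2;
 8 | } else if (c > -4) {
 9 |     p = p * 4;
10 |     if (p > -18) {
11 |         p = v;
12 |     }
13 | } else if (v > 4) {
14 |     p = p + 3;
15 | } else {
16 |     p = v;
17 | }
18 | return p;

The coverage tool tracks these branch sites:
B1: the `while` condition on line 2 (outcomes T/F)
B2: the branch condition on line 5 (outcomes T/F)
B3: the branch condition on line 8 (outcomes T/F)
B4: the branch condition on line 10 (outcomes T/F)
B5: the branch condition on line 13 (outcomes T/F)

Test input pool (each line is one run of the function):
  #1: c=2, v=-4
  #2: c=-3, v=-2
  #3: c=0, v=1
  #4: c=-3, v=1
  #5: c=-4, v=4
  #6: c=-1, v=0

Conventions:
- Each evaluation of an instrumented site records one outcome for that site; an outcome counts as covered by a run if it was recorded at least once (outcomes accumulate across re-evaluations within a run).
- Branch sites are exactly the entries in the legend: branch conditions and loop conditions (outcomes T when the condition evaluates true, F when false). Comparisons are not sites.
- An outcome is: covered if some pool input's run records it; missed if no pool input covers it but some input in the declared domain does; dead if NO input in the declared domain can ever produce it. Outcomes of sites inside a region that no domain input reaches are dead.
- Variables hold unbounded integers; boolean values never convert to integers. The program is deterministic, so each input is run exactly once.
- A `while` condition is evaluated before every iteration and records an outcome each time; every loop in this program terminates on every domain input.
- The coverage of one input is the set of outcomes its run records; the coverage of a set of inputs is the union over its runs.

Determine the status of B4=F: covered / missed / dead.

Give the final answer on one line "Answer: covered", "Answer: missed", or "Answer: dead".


no pool input records B4=F
checking all 80 inputs in the declared domain: B4=F is never recorded -> dead
Answer: dead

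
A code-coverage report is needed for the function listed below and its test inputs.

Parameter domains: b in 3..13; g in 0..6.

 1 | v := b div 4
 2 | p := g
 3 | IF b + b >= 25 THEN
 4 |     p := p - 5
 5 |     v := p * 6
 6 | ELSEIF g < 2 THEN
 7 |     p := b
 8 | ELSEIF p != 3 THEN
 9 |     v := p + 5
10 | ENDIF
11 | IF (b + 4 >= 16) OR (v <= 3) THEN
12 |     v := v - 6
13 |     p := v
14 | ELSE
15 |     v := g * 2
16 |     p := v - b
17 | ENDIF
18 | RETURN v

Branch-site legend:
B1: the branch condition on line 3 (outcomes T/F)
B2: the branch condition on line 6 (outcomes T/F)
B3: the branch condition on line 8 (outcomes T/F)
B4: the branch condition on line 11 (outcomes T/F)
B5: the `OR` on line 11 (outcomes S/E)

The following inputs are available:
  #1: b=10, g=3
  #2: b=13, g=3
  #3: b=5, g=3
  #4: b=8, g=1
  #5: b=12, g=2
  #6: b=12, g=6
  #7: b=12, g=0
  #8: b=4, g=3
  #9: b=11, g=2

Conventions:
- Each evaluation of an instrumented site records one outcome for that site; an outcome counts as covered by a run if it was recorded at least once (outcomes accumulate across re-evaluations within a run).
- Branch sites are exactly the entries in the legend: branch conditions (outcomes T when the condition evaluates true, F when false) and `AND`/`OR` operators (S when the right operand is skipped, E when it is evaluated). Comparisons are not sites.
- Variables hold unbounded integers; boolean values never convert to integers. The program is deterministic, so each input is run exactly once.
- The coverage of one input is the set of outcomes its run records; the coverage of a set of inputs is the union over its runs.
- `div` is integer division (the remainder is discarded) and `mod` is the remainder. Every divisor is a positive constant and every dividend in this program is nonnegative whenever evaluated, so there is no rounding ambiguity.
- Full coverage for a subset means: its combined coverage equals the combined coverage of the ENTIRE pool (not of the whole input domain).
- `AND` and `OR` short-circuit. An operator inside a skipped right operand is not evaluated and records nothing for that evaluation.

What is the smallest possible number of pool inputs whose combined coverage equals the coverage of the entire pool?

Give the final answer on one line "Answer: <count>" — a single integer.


test 1 (b=10, g=3) fires B1->F, B2->F, B3->F, B5->E, B4->T; hits B1=F, B2=F, B3=F, B4=T, B5=E
test 2 (b=13, g=3) fires B1->T, B5->S, B4->T; hits B1=T, B4=T, B5=S
test 3 (b=5, g=3) fires B1->F, B2->F, B3->F, B5->E, B4->T; hits B1=F, B2=F, B3=F, B4=T, B5=E
test 4 (b=8, g=1) fires B1->F, B2->T, B5->E, B4->T; hits B1=F, B2=T, B4=T, B5=E
test 5 (b=12, g=2) fires B1->F, B2->F, B3->T, B5->S, B4->T; hits B1=F, B2=F, B3=T, B4=T, B5=S
test 6 (b=12, g=6) fires B1->F, B2->F, B3->T, B5->S, B4->T; hits B1=F, B2=F, B3=T, B4=T, B5=S
test 7 (b=12, g=0) fires B1->F, B2->T, B5->S, B4->T; hits B1=F, B2=T, B4=T, B5=S
test 8 (b=4, g=3) fires B1->F, B2->F, B3->F, B5->E, B4->T; hits B1=F, B2=F, B3=F, B4=T, B5=E
test 9 (b=11, g=2) fires B1->F, B2->F, B3->T, B5->E, B4->F; hits B1=F, B2=F, B3=T, B4=F, B5=E
union over all inputs: B1=T, B1=F, B2=T, B2=F, B3=T, B3=F, B4=T, B4=F, B5=S, B5=E (10 outcomes)
checked all size-1 subsets: none covers 10 outcomes (max 5/10)
checked all size-2 subsets: none covers 10 outcomes (max 8/10)
checked all size-3 subsets: none covers 10 outcomes (max 9/10)
inputs {1, 2, 4, 9} (size 4) cover everything; no size-4 subset with a lexicographically smaller index list covers all 10
Answer: 4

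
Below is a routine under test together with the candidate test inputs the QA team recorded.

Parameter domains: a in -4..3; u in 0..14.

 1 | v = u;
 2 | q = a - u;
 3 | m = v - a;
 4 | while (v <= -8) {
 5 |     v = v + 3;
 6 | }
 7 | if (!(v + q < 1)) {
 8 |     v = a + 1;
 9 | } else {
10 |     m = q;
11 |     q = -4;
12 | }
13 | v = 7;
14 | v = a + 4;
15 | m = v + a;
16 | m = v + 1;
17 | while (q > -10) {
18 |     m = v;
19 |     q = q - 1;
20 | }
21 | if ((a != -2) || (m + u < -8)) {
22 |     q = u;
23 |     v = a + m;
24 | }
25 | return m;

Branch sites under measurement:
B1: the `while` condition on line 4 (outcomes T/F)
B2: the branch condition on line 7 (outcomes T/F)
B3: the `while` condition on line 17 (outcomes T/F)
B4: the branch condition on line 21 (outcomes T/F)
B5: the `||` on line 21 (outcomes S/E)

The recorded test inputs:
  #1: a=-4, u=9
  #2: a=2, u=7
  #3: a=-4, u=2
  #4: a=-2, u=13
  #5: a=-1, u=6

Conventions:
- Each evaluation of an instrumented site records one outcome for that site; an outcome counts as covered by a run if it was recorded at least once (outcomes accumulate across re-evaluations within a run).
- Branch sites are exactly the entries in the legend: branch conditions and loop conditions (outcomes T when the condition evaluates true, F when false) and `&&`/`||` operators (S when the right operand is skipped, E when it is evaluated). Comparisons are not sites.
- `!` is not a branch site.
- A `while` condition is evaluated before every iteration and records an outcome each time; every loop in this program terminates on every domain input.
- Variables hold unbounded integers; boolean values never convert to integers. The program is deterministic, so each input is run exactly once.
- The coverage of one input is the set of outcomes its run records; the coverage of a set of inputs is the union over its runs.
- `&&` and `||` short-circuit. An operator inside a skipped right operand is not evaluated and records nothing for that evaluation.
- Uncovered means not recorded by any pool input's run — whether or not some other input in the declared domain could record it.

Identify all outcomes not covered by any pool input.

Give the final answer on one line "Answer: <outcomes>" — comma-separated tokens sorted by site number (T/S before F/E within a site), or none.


test 1 (a=-4, u=9) fires B1->F, B2->F, B3->T, B3->T, B3->T, B3->T, B3->T, B3->T, B3->F, B5->S, B4->T; hits B1=F, B2=F, B3=T, B3=F, B4=T, B5=S
test 2 (a=2, u=7) fires B1->F, B2->T, B3->T, B3->T, B3->T, B3->T, B3->T, B3->F, B5->S, B4->T; hits B1=F, B2=T, B3=T, B3=F, B4=T, B5=S
test 3 (a=-4, u=2) fires B1->F, B2->F, B3->T, B3->T, B3->T, B3->T, B3->T, B3->T, B3->F, B5->S, B4->T; hits B1=F, B2=F, B3=T, B3=F, B4=T, B5=S
test 4 (a=-2, u=13) fires B1->F, B2->F, B3->T, B3->T, B3->T, B3->T, B3->T, B3->T, B3->F, B5->E, B4->F; hits B1=F, B2=F, B3=T, B3=F, B4=F, B5=E
test 5 (a=-1, u=6) fires B1->F, B2->F, B3->T, B3->T, B3->T, B3->T, B3->T, B3->T, B3->F, B5->S, B4->T; hits B1=F, B2=F, B3=T, B3=F, B4=T, B5=S
union over the pool: B1=F, B2=T, B2=F, B3=T, B3=F, B4=T, B4=F, B5=S, B5=E
uncovered (1 of 10): B1=T
Answer: B1=T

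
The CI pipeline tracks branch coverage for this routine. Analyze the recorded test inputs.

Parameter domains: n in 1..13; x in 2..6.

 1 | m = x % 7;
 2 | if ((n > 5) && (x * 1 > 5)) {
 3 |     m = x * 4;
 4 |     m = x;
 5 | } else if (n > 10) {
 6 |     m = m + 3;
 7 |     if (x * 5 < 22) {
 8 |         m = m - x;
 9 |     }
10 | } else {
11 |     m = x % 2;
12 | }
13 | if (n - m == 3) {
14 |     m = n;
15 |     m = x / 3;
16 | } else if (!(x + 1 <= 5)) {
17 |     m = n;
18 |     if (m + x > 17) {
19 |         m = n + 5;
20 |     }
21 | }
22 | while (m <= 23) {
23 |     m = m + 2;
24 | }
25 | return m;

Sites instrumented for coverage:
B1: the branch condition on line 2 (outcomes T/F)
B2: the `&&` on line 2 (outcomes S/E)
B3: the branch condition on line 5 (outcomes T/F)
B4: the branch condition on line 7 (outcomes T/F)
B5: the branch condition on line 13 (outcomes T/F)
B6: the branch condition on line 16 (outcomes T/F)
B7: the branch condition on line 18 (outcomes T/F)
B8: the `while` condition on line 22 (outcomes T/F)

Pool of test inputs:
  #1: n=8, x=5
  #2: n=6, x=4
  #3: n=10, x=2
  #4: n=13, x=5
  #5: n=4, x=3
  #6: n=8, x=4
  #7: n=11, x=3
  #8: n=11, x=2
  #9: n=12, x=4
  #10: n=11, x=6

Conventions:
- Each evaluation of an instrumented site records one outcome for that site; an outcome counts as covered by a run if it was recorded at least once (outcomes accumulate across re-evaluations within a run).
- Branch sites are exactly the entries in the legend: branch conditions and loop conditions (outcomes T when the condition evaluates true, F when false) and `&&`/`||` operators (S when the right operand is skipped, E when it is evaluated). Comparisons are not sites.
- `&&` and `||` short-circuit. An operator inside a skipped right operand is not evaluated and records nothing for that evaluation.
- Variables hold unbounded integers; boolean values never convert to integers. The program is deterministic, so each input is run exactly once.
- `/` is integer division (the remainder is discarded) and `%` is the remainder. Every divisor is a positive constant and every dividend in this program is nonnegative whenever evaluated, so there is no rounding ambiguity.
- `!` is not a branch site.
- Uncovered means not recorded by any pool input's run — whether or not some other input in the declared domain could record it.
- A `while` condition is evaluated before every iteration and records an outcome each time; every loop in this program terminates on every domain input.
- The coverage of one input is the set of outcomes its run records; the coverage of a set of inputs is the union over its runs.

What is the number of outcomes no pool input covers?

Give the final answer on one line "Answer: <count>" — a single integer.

input #1 (n=8, x=5): events B2->E, B1->F, B3->F, B5->F, B6->T, B7->F, B8->T, B8->T, B8->T, B8->T, B8->T, B8->T, B8->T, B8->T, ...; covers B1=F, B2=E, B3=F, B5=F, B6=T, B7=F, B8=T, B8=F
input #2 (n=6, x=4): events B2->E, B1->F, B3->F, B5->F, B6->F, B8->T, B8->T, B8->T, B8->T, B8->T, B8->T, B8->T, B8->T, B8->T, ...; covers B1=F, B2=E, B3=F, B5=F, B6=F, B8=T, B8=F
input #3 (n=10, x=2): events B2->E, B1->F, B3->F, B5->F, B6->F, B8->T, B8->T, B8->T, B8->T, B8->T, B8->T, B8->T, B8->T, B8->T, ...; covers B1=F, B2=E, B3=F, B5=F, B6=F, B8=T, B8=F
input #4 (n=13, x=5): events B2->E, B1->F, B3->T, B4->F, B5->F, B6->T, B7->T, B8->T, B8->T, B8->T, B8->F; covers B1=F, B2=E, B3=T, B4=F, B5=F, B6=T, B7=T, B8=T, B8=F
input #5 (n=4, x=3): events B2->S, B1->F, B3->F, B5->T, B8->T, B8->T, B8->T, B8->T, B8->T, B8->T, B8->T, B8->T, B8->T, B8->T, ...; covers B1=F, B2=S, B3=F, B5=T, B8=T, B8=F
input #6 (n=8, x=4): events B2->E, B1->F, B3->F, B5->F, B6->F, B8->T, B8->T, B8->T, B8->T, B8->T, B8->T, B8->T, B8->T, B8->T, ...; covers B1=F, B2=E, B3=F, B5=F, B6=F, B8=T, B8=F
input #7 (n=11, x=3): events B2->E, B1->F, B3->T, B4->T, B5->F, B6->F, B8->T, B8->T, B8->T, B8->T, B8->T, B8->T, B8->T, B8->T, ...; covers B1=F, B2=E, B3=T, B4=T, B5=F, B6=F, B8=T, B8=F
input #8 (n=11, x=2): events B2->E, B1->F, B3->T, B4->T, B5->F, B6->F, B8->T, B8->T, B8->T, B8->T, B8->T, B8->T, B8->T, B8->T, ...; covers B1=F, B2=E, B3=T, B4=T, B5=F, B6=F, B8=T, B8=F
input #9 (n=12, x=4): events B2->E, B1->F, B3->T, B4->T, B5->F, B6->F, B8->T, B8->T, B8->T, B8->T, B8->T, B8->T, B8->T, B8->T, ...; covers B1=F, B2=E, B3=T, B4=T, B5=F, B6=F, B8=T, B8=F
input #10 (n=11, x=6): events B2->E, B1->T, B5->F, B6->T, B7->F, B8->T, B8->T, B8->T, B8->T, B8->T, B8->T, B8->T, B8->F; covers B1=T, B2=E, B5=F, B6=T, B7=F, B8=T, B8=F
union over the pool: B1=T, B1=F, B2=S, B2=E, B3=T, B3=F, B4=T, B4=F, B5=T, B5=F, B6=T, B6=F, B7=T, B7=F, B8=T, B8=F
uncovered (0 of 16): none

Answer: 0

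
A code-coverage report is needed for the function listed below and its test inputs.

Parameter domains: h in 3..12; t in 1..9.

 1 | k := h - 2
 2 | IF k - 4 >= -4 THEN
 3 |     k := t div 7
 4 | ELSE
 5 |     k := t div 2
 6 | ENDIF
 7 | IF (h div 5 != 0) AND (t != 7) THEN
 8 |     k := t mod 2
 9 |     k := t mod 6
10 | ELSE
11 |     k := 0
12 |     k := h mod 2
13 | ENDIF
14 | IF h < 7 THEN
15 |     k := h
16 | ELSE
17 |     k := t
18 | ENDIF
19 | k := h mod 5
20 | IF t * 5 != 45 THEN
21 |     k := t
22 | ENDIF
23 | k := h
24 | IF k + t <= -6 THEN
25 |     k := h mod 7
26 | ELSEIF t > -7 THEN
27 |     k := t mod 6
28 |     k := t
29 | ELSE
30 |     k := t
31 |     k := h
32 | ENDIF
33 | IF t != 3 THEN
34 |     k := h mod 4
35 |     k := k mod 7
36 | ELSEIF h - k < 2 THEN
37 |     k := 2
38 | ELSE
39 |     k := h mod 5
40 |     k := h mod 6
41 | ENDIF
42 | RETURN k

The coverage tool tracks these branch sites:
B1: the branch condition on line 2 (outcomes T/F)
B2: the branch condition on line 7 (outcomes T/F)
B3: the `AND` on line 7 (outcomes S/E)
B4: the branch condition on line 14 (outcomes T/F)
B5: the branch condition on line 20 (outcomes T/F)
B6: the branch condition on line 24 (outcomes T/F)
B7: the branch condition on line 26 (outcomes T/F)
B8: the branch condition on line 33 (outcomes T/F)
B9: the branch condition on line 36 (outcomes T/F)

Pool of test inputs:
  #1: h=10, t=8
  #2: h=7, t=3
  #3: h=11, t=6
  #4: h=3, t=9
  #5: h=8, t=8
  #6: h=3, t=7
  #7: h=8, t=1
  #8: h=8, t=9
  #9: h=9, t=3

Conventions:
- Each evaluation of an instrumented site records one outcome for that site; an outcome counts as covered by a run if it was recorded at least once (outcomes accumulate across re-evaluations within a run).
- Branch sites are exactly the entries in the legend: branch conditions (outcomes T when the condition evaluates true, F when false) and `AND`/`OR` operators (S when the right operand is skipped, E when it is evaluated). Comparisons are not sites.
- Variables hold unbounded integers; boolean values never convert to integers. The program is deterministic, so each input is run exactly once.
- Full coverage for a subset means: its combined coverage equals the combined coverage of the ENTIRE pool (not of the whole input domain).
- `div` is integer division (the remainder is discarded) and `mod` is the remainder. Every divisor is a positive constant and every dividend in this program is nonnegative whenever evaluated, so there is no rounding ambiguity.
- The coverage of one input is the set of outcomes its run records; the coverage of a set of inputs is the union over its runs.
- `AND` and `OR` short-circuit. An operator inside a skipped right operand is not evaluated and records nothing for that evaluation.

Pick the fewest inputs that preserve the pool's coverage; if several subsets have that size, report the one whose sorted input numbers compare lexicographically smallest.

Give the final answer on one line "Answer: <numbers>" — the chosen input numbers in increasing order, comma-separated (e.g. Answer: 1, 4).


input #1, h=10, t=8: events B1->T, B3->E, B2->T, B4->F, B5->T, B6->F, B7->T, B8->T; outcomes B1=T, B2=T, B3=E, B4=F, B5=T, B6=F, B7=T, B8=T
input #2, h=7, t=3: events B1->T, B3->E, B2->T, B4->F, B5->T, B6->F, B7->T, B8->F, B9->F; outcomes B1=T, B2=T, B3=E, B4=F, B5=T, B6=F, B7=T, B8=F, B9=F
input #3, h=11, t=6: events B1->T, B3->E, B2->T, B4->F, B5->T, B6->F, B7->T, B8->T; outcomes B1=T, B2=T, B3=E, B4=F, B5=T, B6=F, B7=T, B8=T
input #4, h=3, t=9: events B1->T, B3->S, B2->F, B4->T, B5->F, B6->F, B7->T, B8->T; outcomes B1=T, B2=F, B3=S, B4=T, B5=F, B6=F, B7=T, B8=T
input #5, h=8, t=8: events B1->T, B3->E, B2->T, B4->F, B5->T, B6->F, B7->T, B8->T; outcomes B1=T, B2=T, B3=E, B4=F, B5=T, B6=F, B7=T, B8=T
input #6, h=3, t=7: events B1->T, B3->S, B2->F, B4->T, B5->T, B6->F, B7->T, B8->T; outcomes B1=T, B2=F, B3=S, B4=T, B5=T, B6=F, B7=T, B8=T
input #7, h=8, t=1: events B1->T, B3->E, B2->T, B4->F, B5->T, B6->F, B7->T, B8->T; outcomes B1=T, B2=T, B3=E, B4=F, B5=T, B6=F, B7=T, B8=T
input #8, h=8, t=9: events B1->T, B3->E, B2->T, B4->F, B5->F, B6->F, B7->T, B8->T; outcomes B1=T, B2=T, B3=E, B4=F, B5=F, B6=F, B7=T, B8=T
input #9, h=9, t=3: events B1->T, B3->E, B2->T, B4->F, B5->T, B6->F, B7->T, B8->F, B9->F; outcomes B1=T, B2=T, B3=E, B4=F, B5=T, B6=F, B7=T, B8=F, B9=F
together the pool reaches 14 outcomes: B1=T, B2=T, B2=F, B3=S, B3=E, B4=T, B4=F, B5=T, B5=F, B6=F, B7=T, B8=T, B8=F, B9=F
no size-1 subset reaches all 14 outcomes (best union: 9/14)
size 2: inputs {2, 4} cover all 14 outcomes, and no lexicographically smaller subset of this size does
Answer: 2, 4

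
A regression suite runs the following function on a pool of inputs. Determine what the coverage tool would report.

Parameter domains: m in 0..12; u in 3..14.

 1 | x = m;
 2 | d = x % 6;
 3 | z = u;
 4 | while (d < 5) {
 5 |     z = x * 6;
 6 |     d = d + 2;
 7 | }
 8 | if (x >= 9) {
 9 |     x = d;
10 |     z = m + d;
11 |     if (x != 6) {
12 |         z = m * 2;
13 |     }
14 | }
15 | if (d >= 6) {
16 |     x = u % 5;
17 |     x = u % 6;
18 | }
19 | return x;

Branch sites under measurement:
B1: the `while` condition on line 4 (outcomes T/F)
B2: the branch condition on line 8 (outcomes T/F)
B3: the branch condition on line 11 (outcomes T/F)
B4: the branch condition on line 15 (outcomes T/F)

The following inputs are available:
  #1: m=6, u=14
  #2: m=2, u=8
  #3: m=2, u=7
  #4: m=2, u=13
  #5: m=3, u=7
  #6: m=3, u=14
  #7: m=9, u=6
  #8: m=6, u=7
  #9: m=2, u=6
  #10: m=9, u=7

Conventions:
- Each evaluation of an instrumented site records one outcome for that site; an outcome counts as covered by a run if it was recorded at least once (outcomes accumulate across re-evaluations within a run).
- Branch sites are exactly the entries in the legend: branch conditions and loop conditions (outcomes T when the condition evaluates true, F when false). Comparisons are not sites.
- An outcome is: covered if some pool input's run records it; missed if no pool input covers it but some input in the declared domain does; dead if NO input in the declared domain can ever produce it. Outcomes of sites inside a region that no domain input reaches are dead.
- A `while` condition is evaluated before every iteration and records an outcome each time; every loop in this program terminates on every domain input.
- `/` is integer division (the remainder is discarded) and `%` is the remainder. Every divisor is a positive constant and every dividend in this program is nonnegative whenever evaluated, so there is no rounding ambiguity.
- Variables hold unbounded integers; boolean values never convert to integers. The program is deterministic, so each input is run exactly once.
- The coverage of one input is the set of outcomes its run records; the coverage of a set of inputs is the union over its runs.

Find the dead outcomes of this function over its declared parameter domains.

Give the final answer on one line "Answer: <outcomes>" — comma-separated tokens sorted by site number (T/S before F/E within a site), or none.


running all 156 domain inputs and tallying outcomes:
  reachable outcomes have witnesses, e.g. B1=T (e.g. m=0, u=3), B1=F (e.g. m=0, u=3), B2=T (e.g. m=9, u=3), B2=F (e.g. m=0, u=3)
Answer: none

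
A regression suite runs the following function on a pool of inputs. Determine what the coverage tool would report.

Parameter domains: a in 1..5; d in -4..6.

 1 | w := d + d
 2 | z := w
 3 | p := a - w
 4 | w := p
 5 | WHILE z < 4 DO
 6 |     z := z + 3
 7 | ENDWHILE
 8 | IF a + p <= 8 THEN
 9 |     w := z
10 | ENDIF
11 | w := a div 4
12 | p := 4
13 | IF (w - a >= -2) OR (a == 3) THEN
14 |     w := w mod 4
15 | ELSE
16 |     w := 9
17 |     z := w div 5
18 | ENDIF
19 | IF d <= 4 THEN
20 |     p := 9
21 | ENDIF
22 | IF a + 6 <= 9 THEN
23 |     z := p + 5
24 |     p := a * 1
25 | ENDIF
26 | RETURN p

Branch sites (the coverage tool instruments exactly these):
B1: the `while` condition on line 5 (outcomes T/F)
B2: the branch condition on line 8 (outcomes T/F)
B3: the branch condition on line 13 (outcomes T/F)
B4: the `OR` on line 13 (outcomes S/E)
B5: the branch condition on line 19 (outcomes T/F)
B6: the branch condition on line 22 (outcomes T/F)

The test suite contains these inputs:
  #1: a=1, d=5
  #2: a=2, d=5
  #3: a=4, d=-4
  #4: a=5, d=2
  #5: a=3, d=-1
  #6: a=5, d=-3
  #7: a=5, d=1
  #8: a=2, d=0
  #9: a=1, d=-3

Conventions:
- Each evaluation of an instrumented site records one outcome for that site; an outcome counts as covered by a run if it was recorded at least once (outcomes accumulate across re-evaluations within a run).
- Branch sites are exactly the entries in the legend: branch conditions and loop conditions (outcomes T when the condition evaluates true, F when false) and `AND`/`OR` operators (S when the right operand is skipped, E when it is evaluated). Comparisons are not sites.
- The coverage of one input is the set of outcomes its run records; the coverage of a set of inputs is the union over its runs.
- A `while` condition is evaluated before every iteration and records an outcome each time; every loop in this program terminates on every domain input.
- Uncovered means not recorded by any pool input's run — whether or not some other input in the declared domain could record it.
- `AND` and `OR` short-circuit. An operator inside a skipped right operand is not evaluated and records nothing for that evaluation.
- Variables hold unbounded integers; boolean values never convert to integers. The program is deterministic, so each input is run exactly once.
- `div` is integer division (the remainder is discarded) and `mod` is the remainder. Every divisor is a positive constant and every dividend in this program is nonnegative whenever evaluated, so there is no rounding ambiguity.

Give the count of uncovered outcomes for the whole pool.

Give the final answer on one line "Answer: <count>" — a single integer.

#1 (a=1, d=5) -> B1->F, B2->T, B4->S, B3->T, B5->F, B6->T; covered: B1=F, B2=T, B3=T, B4=S, B5=F, B6=T
#2 (a=2, d=5) -> B1->F, B2->T, B4->S, B3->T, B5->F, B6->T; covered: B1=F, B2=T, B3=T, B4=S, B5=F, B6=T
#3 (a=4, d=-4) -> B1->T, B1->T, B1->T, B1->T, B1->F, B2->F, B4->E, B3->F, B5->T, B6->F; covered: B1=T, B1=F, B2=F, B3=F, B4=E, B5=T, B6=F
#4 (a=5, d=2) -> B1->F, B2->T, B4->E, B3->F, B5->T, B6->F; covered: B1=F, B2=T, B3=F, B4=E, B5=T, B6=F
#5 (a=3, d=-1) -> B1->T, B1->T, B1->F, B2->T, B4->E, B3->T, B5->T, B6->T; covered: B1=T, B1=F, B2=T, B3=T, B4=E, B5=T, B6=T
#6 (a=5, d=-3) -> B1->T, B1->T, B1->T, B1->T, B1->F, B2->F, B4->E, B3->F, B5->T, B6->F; covered: B1=T, B1=F, B2=F, B3=F, B4=E, B5=T, B6=F
#7 (a=5, d=1) -> B1->T, B1->F, B2->T, B4->E, B3->F, B5->T, B6->F; covered: B1=T, B1=F, B2=T, B3=F, B4=E, B5=T, B6=F
#8 (a=2, d=0) -> B1->T, B1->T, B1->F, B2->T, B4->S, B3->T, B5->T, B6->T; covered: B1=T, B1=F, B2=T, B3=T, B4=S, B5=T, B6=T
#9 (a=1, d=-3) -> B1->T, B1->T, B1->T, B1->T, B1->F, B2->T, B4->S, B3->T, B5->T, B6->T; covered: B1=T, B1=F, B2=T, B3=T, B4=S, B5=T, B6=T
union over the pool: B1=T, B1=F, B2=T, B2=F, B3=T, B3=F, B4=S, B4=E, B5=T, B5=F, B6=T, B6=F
uncovered (0 of 12): none

Answer: 0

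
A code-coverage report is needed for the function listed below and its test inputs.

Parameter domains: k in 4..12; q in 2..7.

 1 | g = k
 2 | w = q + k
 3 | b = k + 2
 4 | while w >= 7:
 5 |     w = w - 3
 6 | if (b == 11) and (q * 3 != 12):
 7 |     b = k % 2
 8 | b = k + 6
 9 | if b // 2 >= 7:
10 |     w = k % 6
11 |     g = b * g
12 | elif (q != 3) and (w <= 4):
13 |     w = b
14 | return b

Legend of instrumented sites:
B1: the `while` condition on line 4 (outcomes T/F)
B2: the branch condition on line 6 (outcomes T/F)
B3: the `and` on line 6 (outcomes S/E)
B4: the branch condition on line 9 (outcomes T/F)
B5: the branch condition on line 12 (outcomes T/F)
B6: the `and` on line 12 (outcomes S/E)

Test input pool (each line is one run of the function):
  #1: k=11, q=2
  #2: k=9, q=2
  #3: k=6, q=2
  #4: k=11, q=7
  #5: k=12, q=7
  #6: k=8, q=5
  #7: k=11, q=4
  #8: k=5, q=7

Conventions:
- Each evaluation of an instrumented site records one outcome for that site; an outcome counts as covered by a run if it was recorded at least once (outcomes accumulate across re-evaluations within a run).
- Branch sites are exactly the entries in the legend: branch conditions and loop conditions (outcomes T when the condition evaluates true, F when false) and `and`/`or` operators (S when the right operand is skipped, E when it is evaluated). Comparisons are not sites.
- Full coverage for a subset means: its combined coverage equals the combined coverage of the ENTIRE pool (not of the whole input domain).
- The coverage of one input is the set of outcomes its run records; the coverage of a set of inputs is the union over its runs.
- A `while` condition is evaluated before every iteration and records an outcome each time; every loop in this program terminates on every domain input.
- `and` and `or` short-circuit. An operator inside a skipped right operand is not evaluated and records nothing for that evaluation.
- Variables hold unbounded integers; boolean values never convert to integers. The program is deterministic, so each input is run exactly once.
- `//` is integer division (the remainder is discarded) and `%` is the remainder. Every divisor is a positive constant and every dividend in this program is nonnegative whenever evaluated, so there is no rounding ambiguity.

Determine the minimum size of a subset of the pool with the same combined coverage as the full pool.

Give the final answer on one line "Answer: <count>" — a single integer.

input #1, k=11, q=2: events B1->T, B1->T, B1->T, B1->F, B3->S, B2->F, B4->T; outcomes B1=T, B1=F, B2=F, B3=S, B4=T
input #2, k=9, q=2: events B1->T, B1->T, B1->F, B3->E, B2->T, B4->T; outcomes B1=T, B1=F, B2=T, B3=E, B4=T
input #3, k=6, q=2: events B1->T, B1->F, B3->S, B2->F, B4->F, B6->E, B5->F; outcomes B1=T, B1=F, B2=F, B3=S, B4=F, B5=F, B6=E
input #4, k=11, q=7: events B1->T, B1->T, B1->T, B1->T, B1->F, B3->S, B2->F, B4->T; outcomes B1=T, B1=F, B2=F, B3=S, B4=T
input #5, k=12, q=7: events B1->T, B1->T, B1->T, B1->T, B1->T, B1->F, B3->S, B2->F, B4->T; outcomes B1=T, B1=F, B2=F, B3=S, B4=T
input #6, k=8, q=5: events B1->T, B1->T, B1->T, B1->F, B3->S, B2->F, B4->T; outcomes B1=T, B1=F, B2=F, B3=S, B4=T
input #7, k=11, q=4: events B1->T, B1->T, B1->T, B1->F, B3->S, B2->F, B4->T; outcomes B1=T, B1=F, B2=F, B3=S, B4=T
input #8, k=5, q=7: events B1->T, B1->T, B1->F, B3->S, B2->F, B4->F, B6->E, B5->F; outcomes B1=T, B1=F, B2=F, B3=S, B4=F, B5=F, B6=E
the full pool covers 10 outcomes: B1=T, B1=F, B2=T, B2=F, B3=S, B3=E, B4=T, B4=F, B5=F, B6=E
size 1 is not enough: best union over all size-1 subsets is 7/10
at size 2, {2, 3} reaches all 10 outcomes; every lexicographically earlier size-2 subset fails

Answer: 2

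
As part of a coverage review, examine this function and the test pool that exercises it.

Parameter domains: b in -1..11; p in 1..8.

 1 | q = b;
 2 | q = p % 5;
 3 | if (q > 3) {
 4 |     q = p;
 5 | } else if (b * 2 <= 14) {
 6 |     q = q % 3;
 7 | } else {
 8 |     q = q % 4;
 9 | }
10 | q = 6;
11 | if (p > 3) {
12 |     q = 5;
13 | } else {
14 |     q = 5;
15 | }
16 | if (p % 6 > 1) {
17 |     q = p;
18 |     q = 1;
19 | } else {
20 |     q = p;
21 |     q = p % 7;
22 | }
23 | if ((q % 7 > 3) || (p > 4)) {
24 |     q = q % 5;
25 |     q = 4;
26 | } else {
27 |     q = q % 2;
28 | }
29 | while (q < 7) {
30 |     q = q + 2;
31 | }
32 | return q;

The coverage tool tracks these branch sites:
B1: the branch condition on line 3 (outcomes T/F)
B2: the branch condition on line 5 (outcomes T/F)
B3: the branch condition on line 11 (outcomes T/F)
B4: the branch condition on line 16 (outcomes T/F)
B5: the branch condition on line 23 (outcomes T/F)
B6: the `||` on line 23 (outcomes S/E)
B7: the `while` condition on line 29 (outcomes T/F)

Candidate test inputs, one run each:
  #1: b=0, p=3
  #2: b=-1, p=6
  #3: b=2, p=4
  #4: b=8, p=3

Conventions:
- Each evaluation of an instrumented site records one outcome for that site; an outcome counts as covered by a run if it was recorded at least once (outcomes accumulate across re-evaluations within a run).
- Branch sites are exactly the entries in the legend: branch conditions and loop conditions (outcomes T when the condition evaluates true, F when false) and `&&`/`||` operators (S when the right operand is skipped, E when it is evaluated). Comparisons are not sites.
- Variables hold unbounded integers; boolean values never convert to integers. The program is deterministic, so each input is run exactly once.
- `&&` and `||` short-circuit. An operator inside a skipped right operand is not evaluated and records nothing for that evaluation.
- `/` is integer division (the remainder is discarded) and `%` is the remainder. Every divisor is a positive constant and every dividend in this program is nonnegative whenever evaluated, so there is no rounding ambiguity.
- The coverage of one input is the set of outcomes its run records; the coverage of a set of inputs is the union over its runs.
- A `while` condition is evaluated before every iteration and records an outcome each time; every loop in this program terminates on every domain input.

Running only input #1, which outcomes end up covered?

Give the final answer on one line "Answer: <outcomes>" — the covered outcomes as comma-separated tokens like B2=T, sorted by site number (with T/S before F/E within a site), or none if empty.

Running input #1 (b=0, p=3), event by event:
  B1->F, B2->T, B3->F, B4->T, B6->E, B5->F, B7->T, B7->T, B7->T, B7->F
distinct outcomes covered: B1=F, B2=T, B3=F, B4=T, B5=F, B6=E, B7=T, B7=F

Answer: B1=F, B2=T, B3=F, B4=T, B5=F, B6=E, B7=T, B7=F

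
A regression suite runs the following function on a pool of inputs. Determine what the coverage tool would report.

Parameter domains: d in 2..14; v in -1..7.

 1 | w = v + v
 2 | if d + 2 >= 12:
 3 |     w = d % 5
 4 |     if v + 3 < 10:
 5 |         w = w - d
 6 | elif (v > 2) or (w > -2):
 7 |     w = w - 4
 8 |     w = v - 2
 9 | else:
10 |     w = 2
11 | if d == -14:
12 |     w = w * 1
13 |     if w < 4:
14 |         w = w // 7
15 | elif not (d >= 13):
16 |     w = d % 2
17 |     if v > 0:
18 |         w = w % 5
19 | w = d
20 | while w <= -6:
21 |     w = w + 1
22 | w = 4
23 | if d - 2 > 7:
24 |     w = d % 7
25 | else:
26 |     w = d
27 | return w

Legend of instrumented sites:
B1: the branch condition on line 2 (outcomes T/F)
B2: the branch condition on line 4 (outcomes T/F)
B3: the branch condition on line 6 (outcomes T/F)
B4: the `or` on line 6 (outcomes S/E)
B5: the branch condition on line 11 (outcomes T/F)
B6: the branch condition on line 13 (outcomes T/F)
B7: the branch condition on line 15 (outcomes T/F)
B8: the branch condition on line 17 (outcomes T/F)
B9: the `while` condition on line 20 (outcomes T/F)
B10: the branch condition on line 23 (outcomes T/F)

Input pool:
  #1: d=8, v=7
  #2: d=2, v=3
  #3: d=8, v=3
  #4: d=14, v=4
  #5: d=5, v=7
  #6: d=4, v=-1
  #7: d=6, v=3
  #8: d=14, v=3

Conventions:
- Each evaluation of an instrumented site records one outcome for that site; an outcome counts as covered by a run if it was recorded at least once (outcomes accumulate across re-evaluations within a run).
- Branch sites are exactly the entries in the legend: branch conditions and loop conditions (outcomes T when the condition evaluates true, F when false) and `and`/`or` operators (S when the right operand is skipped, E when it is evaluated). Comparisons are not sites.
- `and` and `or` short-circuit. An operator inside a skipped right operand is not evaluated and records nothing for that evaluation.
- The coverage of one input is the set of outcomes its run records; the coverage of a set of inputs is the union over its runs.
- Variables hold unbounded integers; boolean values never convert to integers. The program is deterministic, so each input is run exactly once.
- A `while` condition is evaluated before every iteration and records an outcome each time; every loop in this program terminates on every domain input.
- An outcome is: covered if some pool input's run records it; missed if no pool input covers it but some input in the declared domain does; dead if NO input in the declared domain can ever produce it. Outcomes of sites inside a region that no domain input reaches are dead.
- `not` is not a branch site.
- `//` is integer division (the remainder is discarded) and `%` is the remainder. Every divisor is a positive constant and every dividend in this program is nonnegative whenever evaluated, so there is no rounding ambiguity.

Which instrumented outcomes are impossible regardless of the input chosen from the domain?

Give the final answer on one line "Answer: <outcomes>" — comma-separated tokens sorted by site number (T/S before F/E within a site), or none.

sweeping the full domain (117 inputs) for each outcome:
  B5=T: never recorded by any domain input -> dead
  B6=T: never recorded by any domain input -> dead
  B6=F: never recorded by any domain input -> dead
  B9=T: never recorded by any domain input -> dead
  reachable outcomes have witnesses, e.g. B1=T (e.g. d=10, v=-1), B1=F (e.g. d=2, v=-1), B2=T (e.g. d=10, v=-1), B2=F (e.g. d=10, v=7)

Answer: B5=T, B6=T, B6=F, B9=T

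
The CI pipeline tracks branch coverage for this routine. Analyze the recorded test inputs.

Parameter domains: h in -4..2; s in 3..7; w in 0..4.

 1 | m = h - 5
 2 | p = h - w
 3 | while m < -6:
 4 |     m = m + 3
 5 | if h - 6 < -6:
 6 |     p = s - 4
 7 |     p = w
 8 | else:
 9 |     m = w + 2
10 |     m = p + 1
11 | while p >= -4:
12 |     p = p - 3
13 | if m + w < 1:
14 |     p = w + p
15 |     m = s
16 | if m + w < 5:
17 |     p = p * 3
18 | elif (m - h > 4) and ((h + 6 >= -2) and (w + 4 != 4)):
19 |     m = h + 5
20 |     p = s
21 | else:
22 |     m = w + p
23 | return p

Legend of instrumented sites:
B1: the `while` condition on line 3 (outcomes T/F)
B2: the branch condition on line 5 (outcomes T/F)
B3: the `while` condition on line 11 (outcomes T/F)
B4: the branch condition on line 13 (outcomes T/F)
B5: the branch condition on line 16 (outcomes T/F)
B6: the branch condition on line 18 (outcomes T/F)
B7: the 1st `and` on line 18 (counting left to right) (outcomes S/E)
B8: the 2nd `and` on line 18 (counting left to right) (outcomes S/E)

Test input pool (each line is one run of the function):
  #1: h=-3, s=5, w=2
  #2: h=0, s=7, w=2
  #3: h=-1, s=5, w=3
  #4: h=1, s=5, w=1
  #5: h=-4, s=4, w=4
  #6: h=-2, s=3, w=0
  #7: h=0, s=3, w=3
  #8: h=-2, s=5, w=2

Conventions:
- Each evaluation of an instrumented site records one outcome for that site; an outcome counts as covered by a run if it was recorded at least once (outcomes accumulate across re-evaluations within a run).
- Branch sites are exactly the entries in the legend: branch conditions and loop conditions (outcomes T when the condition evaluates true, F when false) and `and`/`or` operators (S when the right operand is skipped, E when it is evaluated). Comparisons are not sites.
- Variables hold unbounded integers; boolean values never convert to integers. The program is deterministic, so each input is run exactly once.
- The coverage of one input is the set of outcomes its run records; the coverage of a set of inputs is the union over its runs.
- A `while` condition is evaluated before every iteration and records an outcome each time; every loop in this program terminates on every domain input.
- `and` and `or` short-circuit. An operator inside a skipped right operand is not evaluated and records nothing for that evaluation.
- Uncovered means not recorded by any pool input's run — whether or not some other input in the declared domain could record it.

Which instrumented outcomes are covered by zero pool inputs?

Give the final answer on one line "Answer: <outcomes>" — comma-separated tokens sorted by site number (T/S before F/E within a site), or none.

run #1 (h=-3, s=5, w=2) runs B1->T, B1->F, B2->T, B3->T, B3->T, B3->T, B3->F, B4->T, B5->F, B7->E, B8->E, B6->T; records B1=T, B1=F, B2=T, B3=T, B3=F, B4=T, B5=F, B6=T, B7=E, B8=E
run #2 (h=0, s=7, w=2) runs B1->F, B2->F, B3->T, B3->F, B4->F, B5->T; records B1=F, B2=F, B3=T, B3=F, B4=F, B5=T
run #3 (h=-1, s=5, w=3) runs B1->F, B2->T, B3->T, B3->T, B3->T, B3->F, B4->T, B5->F, B7->E, B8->E, B6->T; records B1=F, B2=T, B3=T, B3=F, B4=T, B5=F, B6=T, B7=E, B8=E
run #4 (h=1, s=5, w=1) runs B1->F, B2->F, B3->T, B3->T, B3->F, B4->F, B5->T; records B1=F, B2=F, B3=T, B3=F, B4=F, B5=T
run #5 (h=-4, s=4, w=4) runs B1->T, B1->F, B2->T, B3->T, B3->T, B3->T, B3->F, B4->T, B5->F, B7->E, B8->E, B6->T; records B1=T, B1=F, B2=T, B3=T, B3=F, B4=T, B5=F, B6=T, B7=E, B8=E
run #6 (h=-2, s=3, w=0) runs B1->T, B1->F, B2->T, B3->T, B3->T, B3->F, B4->T, B5->T; records B1=T, B1=F, B2=T, B3=T, B3=F, B4=T, B5=T
run #7 (h=0, s=3, w=3) runs B1->F, B2->F, B3->T, B3->F, B4->F, B5->T; records B1=F, B2=F, B3=T, B3=F, B4=F, B5=T
run #8 (h=-2, s=5, w=2) runs B1->T, B1->F, B2->T, B3->T, B3->T, B3->T, B3->F, B4->T, B5->F, B7->E, B8->E, B6->T; records B1=T, B1=F, B2=T, B3=T, B3=F, B4=T, B5=F, B6=T, B7=E, B8=E
union over the pool: B1=T, B1=F, B2=T, B2=F, B3=T, B3=F, B4=T, B4=F, B5=T, B5=F, B6=T, B7=E, B8=E
uncovered (3 of 16): B6=F, B7=S, B8=S

Answer: B6=F, B7=S, B8=S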